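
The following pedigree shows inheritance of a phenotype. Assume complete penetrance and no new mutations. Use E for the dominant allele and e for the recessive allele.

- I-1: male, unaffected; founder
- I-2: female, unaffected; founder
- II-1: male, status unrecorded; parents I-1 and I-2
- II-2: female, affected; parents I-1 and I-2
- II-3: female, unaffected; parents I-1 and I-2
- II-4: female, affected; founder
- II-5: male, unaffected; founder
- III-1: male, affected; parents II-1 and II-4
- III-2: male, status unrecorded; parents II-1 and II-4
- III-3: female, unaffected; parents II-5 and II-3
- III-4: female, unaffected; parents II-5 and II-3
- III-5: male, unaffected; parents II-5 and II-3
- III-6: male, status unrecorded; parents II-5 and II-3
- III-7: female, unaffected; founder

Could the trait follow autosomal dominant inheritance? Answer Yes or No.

No

Under autosomal dominant, II-2 (affected, female) cannot arise from I-1 (unaffected) × I-2 (unaffected).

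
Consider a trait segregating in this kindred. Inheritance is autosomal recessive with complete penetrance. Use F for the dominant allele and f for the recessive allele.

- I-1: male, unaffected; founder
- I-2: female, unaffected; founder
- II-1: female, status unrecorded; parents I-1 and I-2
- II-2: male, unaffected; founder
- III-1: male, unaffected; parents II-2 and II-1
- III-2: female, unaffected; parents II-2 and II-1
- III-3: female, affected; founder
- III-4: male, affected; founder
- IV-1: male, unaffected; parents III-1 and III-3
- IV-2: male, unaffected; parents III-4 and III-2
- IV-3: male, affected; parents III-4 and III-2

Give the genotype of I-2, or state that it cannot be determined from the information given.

cannot be determined

I-2's phenotype allows FF or Ff, and no parent or child forces a single allele at both positions; consistent genotype assignments exist with I-2 as FF or Ff.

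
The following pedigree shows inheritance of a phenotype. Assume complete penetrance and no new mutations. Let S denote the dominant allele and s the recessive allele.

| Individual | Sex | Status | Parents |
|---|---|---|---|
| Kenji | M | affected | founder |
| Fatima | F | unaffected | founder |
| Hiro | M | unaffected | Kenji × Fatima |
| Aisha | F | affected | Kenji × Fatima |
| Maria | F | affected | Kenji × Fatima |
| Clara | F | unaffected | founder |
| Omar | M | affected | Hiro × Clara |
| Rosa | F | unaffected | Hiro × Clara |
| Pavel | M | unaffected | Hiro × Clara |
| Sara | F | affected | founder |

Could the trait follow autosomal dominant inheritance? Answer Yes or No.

Under autosomal dominant, Omar (affected, male) cannot arise from Hiro (unaffected) × Clara (unaffected).

No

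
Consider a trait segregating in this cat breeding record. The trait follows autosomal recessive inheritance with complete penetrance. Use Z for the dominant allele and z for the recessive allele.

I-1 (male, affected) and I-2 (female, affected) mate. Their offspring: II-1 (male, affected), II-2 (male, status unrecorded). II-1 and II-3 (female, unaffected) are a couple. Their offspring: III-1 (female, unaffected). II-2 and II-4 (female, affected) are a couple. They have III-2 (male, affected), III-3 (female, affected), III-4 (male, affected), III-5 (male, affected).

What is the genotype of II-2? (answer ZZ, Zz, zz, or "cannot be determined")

zz

From phenotype alone, II-2 is ZZ or Zz or zz.
II-2 received z from I-1 (zz) and received z from I-2 (zz), so II-2 is zz.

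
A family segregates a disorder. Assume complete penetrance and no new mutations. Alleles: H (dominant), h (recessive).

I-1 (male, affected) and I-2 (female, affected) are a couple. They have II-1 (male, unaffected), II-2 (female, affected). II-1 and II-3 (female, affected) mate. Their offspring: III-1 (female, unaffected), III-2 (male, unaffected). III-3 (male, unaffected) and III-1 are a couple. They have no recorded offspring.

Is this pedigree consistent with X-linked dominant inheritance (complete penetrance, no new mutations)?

A consistent assignment under X-linked dominant exists: I-1 X^H Y, I-2 X^H X^h, II-1 X^h Y, II-2 X^H X^H, II-3 X^H X^h, III-1 X^h X^h, III-2 X^h Y, III-3 X^h Y.
In this assignment every recorded phenotype matches its genotype and every non-founder's genotype is obtainable from its parents' genotypes, so the pedigree is consistent.

Yes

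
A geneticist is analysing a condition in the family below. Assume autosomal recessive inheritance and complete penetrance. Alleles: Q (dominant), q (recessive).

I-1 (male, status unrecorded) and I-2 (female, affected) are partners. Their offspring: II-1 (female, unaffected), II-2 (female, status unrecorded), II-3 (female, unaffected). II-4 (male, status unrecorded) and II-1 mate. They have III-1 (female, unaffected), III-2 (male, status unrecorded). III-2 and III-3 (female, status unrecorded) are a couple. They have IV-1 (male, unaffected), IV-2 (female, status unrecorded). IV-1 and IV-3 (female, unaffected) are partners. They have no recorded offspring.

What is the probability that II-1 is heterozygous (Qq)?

II-1 is unaffected so carries Q and received q from I-2 (qq), so II-1 is Qq, giving P(Qq) = 1.

1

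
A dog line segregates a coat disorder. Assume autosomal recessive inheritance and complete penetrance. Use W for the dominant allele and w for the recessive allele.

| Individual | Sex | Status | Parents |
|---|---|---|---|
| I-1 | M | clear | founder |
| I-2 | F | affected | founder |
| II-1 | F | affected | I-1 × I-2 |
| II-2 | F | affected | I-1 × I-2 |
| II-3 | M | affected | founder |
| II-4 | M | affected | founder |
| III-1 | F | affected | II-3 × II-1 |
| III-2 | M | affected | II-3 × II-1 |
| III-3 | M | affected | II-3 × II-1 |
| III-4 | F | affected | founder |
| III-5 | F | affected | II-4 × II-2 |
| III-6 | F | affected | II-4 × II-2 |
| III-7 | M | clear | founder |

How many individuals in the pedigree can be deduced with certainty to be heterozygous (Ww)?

Obligate heterozygotes: I-1 is clear so carries W and passed w to II-1 (ww), so I-1 is Ww.
Every other individual is either homozygous by phenotype or has at least one consistent homozygous assignment, so the count is 1.

1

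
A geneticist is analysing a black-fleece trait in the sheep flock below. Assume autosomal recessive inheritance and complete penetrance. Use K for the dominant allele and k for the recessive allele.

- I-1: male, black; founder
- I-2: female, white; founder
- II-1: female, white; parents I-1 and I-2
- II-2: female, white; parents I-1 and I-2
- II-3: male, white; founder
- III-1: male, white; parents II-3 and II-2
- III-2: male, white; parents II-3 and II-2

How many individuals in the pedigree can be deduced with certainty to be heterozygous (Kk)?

2

Obligate heterozygotes: II-1 is white so carries K and received k from I-1 (kk), so II-1 is Kk; II-2 is white so carries K and received k from I-1 (kk), so II-2 is Kk.
Every other individual is either homozygous by phenotype or has at least one consistent homozygous assignment, so the count is 2.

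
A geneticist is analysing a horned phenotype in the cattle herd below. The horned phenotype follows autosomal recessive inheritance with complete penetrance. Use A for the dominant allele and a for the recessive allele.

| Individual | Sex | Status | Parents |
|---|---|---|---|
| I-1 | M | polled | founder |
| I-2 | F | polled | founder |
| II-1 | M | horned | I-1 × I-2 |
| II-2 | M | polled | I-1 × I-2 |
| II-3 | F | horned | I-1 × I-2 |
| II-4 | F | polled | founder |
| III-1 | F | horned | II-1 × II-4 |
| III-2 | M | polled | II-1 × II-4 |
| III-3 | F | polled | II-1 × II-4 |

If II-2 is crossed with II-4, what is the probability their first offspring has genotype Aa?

I-1 is polled so carries A and passed a to II-1 (aa), so I-1 is Aa.
I-2 is polled so carries A and passed a to II-1 (aa), so I-2 is Aa.
II-2 is a polled offspring of I-1 (Aa) × I-2 (Aa), whose cross gives 1/4 AA : 1/2 Aa : 1/4 aa; conditioning on being polled, II-2 is AA with probability 1/3, Aa with probability 2/3.
II-4 is polled so carries A and passed a to III-1 (aa), so II-4 is Aa.
Summing over parental genotype combinations, P(offspring has genotype Aa) = 1/3·1/2 + 2/3·1/2 = 1/2.

1/2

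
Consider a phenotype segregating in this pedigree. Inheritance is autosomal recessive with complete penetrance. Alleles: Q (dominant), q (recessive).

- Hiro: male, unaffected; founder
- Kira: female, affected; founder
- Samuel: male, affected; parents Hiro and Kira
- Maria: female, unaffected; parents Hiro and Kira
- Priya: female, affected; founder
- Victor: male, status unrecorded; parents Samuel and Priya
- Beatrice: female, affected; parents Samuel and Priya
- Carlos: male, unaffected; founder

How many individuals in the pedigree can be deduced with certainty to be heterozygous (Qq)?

Obligate heterozygotes: Hiro is unaffected so carries Q and passed q to Samuel (qq), so Hiro is Qq; Maria is unaffected so carries Q and received q from Kira (qq), so Maria is Qq.
Every other individual is either homozygous by phenotype or has at least one consistent homozygous assignment, so the count is 2.

2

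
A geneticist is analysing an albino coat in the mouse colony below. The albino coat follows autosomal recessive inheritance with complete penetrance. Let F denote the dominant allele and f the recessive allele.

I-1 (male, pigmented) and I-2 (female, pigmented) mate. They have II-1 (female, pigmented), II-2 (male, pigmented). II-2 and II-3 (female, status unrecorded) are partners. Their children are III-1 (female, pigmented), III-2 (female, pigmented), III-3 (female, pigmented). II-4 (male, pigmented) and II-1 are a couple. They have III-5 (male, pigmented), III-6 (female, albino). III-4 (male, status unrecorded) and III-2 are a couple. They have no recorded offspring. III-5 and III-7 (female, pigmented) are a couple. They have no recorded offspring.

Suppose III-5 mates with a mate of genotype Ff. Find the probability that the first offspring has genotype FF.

II-4 is pigmented so carries F and passed f to III-6 (ff), so II-4 is Ff.
II-1 is pigmented so carries F and passed f to III-6 (ff), so II-1 is Ff.
III-5 is a pigmented offspring of II-4 (Ff) × II-1 (Ff), whose cross gives 1/4 FF : 1/2 Ff : 1/4 ff; conditioning on being pigmented, III-5 is FF with probability 1/3, Ff with probability 2/3.
Summing over parental genotype combinations, P(offspring has genotype FF) = 1/3·1/2 + 2/3·1/4 = 1/3.

1/3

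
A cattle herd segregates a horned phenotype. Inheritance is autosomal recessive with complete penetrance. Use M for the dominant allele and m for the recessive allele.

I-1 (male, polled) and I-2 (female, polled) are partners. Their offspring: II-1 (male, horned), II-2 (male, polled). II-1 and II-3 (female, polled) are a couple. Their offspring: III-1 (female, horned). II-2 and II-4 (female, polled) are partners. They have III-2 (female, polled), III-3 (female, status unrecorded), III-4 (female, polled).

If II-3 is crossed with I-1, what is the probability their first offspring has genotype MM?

1/4

II-3 is polled so carries M and passed m to III-1 (mm), so II-3 is Mm.
I-1 is polled so carries M and passed m to II-1 (mm), so I-1 is Mm.
The cross gives 1/4 MM : 1/2 Mm : 1/4 mm, so P(offspring has genotype MM) = 1/4.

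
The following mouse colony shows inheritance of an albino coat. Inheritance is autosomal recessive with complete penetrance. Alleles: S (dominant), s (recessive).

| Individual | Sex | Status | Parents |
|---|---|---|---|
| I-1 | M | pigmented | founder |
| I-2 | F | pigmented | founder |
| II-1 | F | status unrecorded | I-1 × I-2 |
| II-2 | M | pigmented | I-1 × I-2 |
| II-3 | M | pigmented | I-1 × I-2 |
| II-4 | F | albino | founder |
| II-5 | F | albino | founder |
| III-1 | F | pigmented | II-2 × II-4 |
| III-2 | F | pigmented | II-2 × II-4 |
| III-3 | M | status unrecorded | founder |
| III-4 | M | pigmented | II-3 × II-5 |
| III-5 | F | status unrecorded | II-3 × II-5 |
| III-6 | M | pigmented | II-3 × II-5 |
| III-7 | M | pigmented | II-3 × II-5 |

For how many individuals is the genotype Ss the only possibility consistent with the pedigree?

5

Obligate heterozygotes: III-1 is pigmented so carries S and received s from II-4 (ss), so III-1 is Ss; III-2 is pigmented so carries S and received s from II-4 (ss), so III-2 is Ss; III-4 is pigmented so carries S and received s from II-5 (ss), so III-4 is Ss; III-6 is pigmented so carries S and received s from II-5 (ss), so III-6 is Ss; III-7 is pigmented so carries S and received s from II-5 (ss), so III-7 is Ss.
Every other individual is either homozygous by phenotype or has at least one consistent homozygous assignment, so the count is 5.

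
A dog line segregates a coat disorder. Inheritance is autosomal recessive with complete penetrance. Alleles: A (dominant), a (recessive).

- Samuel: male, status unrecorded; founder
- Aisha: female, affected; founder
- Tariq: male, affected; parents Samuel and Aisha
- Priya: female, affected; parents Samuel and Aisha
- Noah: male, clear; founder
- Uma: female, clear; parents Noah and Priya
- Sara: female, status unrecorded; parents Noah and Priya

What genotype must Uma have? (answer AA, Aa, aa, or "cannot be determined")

Aa

From phenotype alone, Uma is AA or Aa.
Uma is clear so carries A and received a from Priya (aa), so Uma is Aa.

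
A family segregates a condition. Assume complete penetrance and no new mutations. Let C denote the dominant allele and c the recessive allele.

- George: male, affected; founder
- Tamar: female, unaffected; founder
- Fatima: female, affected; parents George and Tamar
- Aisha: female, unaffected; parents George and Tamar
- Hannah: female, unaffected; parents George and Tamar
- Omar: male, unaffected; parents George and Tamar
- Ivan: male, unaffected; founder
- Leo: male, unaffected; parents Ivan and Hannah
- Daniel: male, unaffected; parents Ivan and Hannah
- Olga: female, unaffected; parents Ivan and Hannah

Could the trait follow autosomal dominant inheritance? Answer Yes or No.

Yes

A consistent assignment under autosomal dominant exists: George Cc, Tamar cc, Fatima Cc, Aisha cc, Hannah cc, Omar cc, Ivan cc, Leo cc, Daniel cc, Olga cc.
In this assignment every recorded phenotype matches its genotype and every non-founder's genotype is obtainable from its parents' genotypes, so the pedigree is consistent.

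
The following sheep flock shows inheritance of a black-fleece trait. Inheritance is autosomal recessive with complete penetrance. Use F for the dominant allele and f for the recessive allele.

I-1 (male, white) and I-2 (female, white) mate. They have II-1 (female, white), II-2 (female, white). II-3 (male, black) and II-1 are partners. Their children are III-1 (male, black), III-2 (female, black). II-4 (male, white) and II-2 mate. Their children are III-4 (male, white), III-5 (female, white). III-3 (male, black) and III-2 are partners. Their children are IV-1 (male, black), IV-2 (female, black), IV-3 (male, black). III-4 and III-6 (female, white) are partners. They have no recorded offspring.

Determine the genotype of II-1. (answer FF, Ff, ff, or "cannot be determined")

Ff

From phenotype alone, II-1 is FF or Ff.
II-1 is white so carries F and passed f to III-1 (ff), so II-1 is Ff.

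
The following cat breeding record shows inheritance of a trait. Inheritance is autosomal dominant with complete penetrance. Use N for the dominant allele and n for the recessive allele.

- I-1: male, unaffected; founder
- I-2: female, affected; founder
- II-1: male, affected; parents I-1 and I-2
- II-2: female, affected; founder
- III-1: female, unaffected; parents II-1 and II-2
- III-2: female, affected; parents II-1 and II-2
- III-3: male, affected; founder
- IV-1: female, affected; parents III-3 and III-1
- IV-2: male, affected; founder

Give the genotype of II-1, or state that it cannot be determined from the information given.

From phenotype alone, II-1 is NN or Nn.
II-1 is affected so carries N and received n from I-1 (nn), so II-1 is Nn.

Nn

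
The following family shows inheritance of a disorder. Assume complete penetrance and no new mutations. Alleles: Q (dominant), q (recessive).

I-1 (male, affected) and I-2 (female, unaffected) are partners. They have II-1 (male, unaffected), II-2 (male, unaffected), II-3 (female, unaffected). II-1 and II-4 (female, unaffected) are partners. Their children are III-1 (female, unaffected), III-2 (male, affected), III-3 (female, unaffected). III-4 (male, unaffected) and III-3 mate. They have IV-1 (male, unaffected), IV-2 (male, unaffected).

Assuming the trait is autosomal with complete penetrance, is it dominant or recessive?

II-1 and II-4 are both unaffected yet have an affected child III-2. Under dominance, an affected child requires at least one affected parent, so the trait cannot be dominant.

recessive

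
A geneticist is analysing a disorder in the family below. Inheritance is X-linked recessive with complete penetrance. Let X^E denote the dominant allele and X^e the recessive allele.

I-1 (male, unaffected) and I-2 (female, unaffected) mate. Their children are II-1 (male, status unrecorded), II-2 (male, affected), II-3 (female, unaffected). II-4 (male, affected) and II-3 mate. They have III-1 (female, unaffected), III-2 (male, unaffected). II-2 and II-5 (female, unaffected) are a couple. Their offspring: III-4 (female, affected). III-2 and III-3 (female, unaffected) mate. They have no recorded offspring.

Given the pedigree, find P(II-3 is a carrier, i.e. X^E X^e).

1/5

I-1 is unaffected, so I-1 is X^E Y.
I-2 is unaffected so carries E and passed e to II-2 (X^e Y), so I-2 is X^E X^e.
Their cross gives offspring ratios 1/2 X^E X^E : 1/2 X^E X^e. Conditioning on II-3 being unaffected, P(X^E X^e) = 1/2 / 1 = 1/2 before taking II-3's own offspring into account.
II-4 is affected, so II-4 is X^e Y.
Now use II-3's offspring. Probability of each recorded status — unaffected daughter III-1: 1/2 if II-3 is X^E X^e, 1 if X^E X^E; unaffected son III-2: 1/2 if II-3 is X^E X^e, 1 if X^E X^E.
Bayes: P(X^E X^e) = 1/2·1/4 / (1/2·1/4 + 1/2·1) = 1/5.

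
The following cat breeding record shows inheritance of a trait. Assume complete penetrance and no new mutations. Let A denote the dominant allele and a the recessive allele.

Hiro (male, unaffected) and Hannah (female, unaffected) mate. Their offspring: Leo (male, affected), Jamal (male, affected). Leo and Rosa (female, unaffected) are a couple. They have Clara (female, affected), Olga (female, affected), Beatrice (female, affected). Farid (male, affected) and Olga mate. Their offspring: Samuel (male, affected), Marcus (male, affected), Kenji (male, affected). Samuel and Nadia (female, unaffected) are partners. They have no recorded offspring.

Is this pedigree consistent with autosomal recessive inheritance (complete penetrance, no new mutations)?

Yes

A consistent assignment under autosomal recessive exists: Hiro Aa, Hannah Aa, Leo aa, Jamal aa, Rosa Aa, Clara aa, Olga aa, Beatrice aa, Farid aa, Samuel aa, Marcus aa, Kenji aa, Nadia AA.
In this assignment every recorded phenotype matches its genotype and every non-founder's genotype is obtainable from its parents' genotypes, so the pedigree is consistent.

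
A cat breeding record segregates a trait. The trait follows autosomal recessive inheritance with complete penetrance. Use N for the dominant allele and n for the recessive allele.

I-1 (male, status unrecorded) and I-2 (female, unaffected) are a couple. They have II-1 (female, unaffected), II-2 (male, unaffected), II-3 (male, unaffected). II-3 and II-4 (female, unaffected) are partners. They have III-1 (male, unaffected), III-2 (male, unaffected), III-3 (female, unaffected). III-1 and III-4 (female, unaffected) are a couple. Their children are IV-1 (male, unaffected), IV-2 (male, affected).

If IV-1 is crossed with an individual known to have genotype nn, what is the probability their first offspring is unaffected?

2/3

III-1 is unaffected so carries N and passed n to IV-2 (nn), so III-1 is Nn.
III-4 is unaffected so carries N and passed n to IV-2 (nn), so III-4 is Nn.
IV-1 is an unaffected offspring of III-1 (Nn) × III-4 (Nn), whose cross gives 1/4 NN : 1/2 Nn : 1/4 nn; conditioning on being unaffected, IV-1 is NN with probability 1/3, Nn with probability 2/3.
Summing over parental genotype combinations, P(offspring is unaffected) = 1/3·1 + 2/3·1/2 = 2/3.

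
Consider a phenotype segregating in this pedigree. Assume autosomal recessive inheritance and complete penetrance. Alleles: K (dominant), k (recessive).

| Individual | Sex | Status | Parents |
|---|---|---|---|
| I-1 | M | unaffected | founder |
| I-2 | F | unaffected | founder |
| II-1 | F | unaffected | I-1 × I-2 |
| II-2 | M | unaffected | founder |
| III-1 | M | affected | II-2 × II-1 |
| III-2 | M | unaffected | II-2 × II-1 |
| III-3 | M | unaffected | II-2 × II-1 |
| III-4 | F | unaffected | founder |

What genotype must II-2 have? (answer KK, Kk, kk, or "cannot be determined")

Kk

From phenotype alone, II-2 is KK or Kk.
II-2 is unaffected so carries K and passed k to III-1 (kk), so II-2 is Kk.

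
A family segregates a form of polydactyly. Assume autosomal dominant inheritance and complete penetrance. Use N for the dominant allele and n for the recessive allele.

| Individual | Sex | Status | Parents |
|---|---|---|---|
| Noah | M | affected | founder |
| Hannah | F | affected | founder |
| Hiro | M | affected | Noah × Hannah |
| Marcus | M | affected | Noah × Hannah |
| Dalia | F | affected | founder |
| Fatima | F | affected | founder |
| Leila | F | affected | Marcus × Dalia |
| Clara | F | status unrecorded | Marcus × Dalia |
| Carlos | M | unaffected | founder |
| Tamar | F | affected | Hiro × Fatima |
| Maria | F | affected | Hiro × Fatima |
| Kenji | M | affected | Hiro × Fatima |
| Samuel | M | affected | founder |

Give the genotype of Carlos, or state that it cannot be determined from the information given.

nn

Carlos is unaffected, so Carlos is nn.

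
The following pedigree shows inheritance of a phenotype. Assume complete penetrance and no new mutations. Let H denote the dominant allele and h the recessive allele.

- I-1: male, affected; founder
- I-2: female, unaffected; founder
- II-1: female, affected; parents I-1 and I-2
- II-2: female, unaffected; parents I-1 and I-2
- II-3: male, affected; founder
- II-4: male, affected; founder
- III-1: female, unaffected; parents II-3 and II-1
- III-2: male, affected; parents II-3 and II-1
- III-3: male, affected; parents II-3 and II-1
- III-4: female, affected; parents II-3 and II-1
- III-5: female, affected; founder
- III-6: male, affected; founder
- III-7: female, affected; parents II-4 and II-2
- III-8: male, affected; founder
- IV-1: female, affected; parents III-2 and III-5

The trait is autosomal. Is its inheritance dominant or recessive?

II-3 and II-1 are both affected yet have an unaffected child III-1. Under a recessive model two affected parents are homozygous and every child would be affected, so the trait cannot be recessive.

dominant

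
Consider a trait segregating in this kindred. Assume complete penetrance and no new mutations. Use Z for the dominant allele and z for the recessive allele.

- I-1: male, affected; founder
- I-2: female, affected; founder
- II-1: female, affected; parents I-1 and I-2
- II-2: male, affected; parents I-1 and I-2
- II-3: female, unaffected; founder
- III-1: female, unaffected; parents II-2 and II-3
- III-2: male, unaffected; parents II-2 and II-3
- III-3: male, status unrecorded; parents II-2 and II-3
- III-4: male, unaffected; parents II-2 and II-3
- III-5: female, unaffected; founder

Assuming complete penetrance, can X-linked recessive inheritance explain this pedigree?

A consistent assignment under X-linked recessive exists: I-1 X^z Y, I-2 X^z X^z, II-1 X^z X^z, II-2 X^z Y, II-3 X^Z X^Z, III-1 X^Z X^z, III-2 X^Z Y, III-3 X^Z Y, III-4 X^Z Y, III-5 X^Z X^Z.
In this assignment every recorded phenotype matches its genotype and every non-founder's genotype is obtainable from its parents' genotypes, so the pedigree is consistent.

Yes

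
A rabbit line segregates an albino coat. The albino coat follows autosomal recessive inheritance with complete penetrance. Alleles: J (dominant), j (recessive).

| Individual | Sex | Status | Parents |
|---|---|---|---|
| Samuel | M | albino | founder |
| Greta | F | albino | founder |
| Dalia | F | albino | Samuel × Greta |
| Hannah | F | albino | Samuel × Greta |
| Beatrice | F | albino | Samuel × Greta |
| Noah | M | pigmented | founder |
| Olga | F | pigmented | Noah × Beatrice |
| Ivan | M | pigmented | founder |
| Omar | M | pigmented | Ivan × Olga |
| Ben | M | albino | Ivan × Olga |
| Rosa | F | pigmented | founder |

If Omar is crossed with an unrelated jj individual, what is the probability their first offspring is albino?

Ivan is pigmented so carries J and passed j to Ben (jj), so Ivan is Jj.
Olga is pigmented so carries J and received j from Beatrice (jj), so Olga is Jj.
Omar is a pigmented offspring of Ivan (Jj) × Olga (Jj), whose cross gives 1/4 JJ : 1/2 Jj : 1/4 jj; conditioning on being pigmented, Omar is JJ with probability 1/3, Jj with probability 2/3.
Summing over parental genotype combinations, P(offspring is albino) = 2/3·1/2 = 1/3.

1/3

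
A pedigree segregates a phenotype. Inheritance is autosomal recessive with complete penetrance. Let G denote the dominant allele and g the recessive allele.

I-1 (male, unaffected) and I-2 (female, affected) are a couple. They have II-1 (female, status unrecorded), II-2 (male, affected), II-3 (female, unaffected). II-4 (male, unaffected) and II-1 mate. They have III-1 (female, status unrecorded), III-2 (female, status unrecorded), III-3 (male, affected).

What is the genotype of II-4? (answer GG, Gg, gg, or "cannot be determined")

Gg

From phenotype alone, II-4 is GG or Gg.
II-4 is unaffected so carries G and passed g to III-3 (gg), so II-4 is Gg.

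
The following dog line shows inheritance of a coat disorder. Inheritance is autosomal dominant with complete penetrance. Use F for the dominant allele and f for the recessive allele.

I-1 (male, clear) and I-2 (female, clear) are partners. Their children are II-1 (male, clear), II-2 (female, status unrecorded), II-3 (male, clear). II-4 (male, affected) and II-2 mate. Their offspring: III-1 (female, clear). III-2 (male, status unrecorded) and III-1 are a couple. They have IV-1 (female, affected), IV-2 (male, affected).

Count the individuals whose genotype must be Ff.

3

Obligate heterozygotes: II-4 is affected so carries F and passed f to III-1 (ff), so II-4 is Ff; IV-1 is affected so carries F and received f from III-1 (ff), so IV-1 is Ff; IV-2 is affected so carries F and received f from III-1 (ff), so IV-2 is Ff.
Every other individual is either homozygous by phenotype or has at least one consistent homozygous assignment, so the count is 3.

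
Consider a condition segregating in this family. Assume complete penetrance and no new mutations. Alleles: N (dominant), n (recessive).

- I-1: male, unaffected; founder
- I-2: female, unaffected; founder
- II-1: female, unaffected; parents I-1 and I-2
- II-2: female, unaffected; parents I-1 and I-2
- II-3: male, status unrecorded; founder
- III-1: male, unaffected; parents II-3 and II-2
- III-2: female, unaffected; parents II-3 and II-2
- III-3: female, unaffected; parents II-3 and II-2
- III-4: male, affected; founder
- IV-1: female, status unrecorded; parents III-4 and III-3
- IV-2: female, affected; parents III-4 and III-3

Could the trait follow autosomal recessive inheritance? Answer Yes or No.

A consistent assignment under autosomal recessive exists: I-1 NN, I-2 NN, II-1 NN, II-2 NN, II-3 Nn, III-1 NN, III-2 NN, III-3 Nn, III-4 nn, IV-1 Nn, IV-2 nn.
In this assignment every recorded phenotype matches its genotype and every non-founder's genotype is obtainable from its parents' genotypes, so the pedigree is consistent.

Yes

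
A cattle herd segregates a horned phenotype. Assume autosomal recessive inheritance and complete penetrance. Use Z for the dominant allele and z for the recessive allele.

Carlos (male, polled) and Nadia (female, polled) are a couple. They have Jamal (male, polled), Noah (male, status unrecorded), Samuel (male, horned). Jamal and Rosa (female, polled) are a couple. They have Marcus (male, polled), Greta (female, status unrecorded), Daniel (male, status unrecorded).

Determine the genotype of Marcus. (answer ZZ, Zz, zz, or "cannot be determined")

cannot be determined

Marcus's phenotype allows ZZ or Zz, and no parent or child forces a single allele at both positions; consistent genotype assignments exist with Marcus as ZZ or Zz.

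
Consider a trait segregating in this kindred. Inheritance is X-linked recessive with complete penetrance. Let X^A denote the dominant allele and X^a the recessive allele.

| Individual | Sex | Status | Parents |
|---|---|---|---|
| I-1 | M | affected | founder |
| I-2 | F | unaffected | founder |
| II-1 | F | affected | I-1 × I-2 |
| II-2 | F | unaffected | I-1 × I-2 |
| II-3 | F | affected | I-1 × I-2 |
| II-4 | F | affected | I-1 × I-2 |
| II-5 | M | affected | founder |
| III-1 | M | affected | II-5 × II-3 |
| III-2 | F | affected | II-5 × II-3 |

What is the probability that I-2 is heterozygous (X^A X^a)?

I-2 is unaffected so carries A and passed a to II-1 (X^a X^a), so I-2 is X^A X^a, giving P(X^A X^a) = 1.

1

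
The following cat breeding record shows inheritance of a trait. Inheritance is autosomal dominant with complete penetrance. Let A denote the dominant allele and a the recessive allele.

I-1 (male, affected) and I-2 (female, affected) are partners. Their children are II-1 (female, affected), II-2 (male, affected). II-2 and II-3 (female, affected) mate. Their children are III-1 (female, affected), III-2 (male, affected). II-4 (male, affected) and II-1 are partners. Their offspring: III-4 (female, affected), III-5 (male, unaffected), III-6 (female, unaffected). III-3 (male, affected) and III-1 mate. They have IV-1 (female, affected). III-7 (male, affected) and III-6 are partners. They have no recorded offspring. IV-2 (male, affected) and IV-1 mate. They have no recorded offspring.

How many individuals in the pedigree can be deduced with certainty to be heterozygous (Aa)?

2

Obligate heterozygotes: II-1 is affected so carries A and passed a to III-5 (aa), so II-1 is Aa; II-4 is affected so carries A and passed a to III-5 (aa), so II-4 is Aa.
Every other individual is either homozygous by phenotype or has at least one consistent homozygous assignment, so the count is 2.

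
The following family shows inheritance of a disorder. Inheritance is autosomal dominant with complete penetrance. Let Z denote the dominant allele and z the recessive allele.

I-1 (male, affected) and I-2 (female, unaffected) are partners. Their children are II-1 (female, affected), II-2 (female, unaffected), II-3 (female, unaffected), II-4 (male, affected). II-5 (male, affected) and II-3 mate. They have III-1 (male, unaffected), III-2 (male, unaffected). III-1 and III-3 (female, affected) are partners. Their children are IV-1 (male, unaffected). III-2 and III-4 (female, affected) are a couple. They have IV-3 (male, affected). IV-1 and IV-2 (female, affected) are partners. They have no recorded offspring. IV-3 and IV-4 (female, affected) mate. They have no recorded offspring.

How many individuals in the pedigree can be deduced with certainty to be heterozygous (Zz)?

Obligate heterozygotes: I-1 is affected so carries Z and passed z to II-2 (zz), so I-1 is Zz; II-1 is affected so carries Z and received z from I-2 (zz), so II-1 is Zz; II-4 is affected so carries Z and received z from I-2 (zz), so II-4 is Zz; II-5 is affected so carries Z and passed z to III-1 (zz), so II-5 is Zz; III-3 is affected so carries Z and passed z to IV-1 (zz), so III-3 is Zz; IV-3 is affected so carries Z and received z from III-2 (zz), so IV-3 is Zz.
Every other individual is either homozygous by phenotype or has at least one consistent homozygous assignment, so the count is 6.

6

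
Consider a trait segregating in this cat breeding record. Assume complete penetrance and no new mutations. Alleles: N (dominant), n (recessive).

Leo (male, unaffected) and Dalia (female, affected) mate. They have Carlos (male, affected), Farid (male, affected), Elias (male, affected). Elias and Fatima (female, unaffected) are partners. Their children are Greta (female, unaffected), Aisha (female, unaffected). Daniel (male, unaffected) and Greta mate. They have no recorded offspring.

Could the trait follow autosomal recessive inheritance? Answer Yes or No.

A consistent assignment under autosomal recessive exists: Leo Nn, Dalia nn, Carlos nn, Farid nn, Elias nn, Fatima NN, Greta Nn, Aisha Nn, Daniel NN.
In this assignment every recorded phenotype matches its genotype and every non-founder's genotype is obtainable from its parents' genotypes, so the pedigree is consistent.

Yes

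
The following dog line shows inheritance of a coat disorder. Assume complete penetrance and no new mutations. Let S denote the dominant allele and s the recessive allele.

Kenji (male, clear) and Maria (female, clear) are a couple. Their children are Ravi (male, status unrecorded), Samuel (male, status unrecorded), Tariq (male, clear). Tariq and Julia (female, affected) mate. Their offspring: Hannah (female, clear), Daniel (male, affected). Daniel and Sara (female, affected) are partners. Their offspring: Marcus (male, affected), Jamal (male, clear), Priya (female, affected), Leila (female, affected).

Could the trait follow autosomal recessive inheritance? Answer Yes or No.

Under autosomal recessive, Jamal (clear, male) cannot arise from Daniel (affected) × Sara (affected).

No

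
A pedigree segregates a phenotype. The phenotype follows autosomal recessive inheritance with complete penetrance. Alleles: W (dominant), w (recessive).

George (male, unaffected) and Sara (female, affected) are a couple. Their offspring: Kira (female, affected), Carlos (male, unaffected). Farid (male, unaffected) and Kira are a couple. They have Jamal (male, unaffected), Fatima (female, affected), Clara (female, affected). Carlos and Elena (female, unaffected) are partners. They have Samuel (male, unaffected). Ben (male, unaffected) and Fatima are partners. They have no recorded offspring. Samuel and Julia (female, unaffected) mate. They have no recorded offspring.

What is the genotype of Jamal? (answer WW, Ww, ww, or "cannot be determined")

Ww

From phenotype alone, Jamal is WW or Ww.
Jamal is unaffected so carries W and received w from Kira (ww), so Jamal is Ww.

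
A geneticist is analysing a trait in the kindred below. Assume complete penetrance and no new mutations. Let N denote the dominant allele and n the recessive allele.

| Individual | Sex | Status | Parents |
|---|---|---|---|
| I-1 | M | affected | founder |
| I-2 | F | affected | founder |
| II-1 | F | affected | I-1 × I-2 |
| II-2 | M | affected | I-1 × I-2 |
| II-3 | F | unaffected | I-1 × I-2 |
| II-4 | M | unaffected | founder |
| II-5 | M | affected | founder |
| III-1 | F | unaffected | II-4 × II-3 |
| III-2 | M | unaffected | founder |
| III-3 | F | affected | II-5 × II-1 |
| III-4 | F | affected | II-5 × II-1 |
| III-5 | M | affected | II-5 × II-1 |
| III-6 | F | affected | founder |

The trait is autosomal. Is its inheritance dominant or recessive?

dominant

I-1 and I-2 are both affected yet have an unaffected child II-3. Under a recessive model two affected parents are homozygous and every child would be affected, so the trait cannot be recessive.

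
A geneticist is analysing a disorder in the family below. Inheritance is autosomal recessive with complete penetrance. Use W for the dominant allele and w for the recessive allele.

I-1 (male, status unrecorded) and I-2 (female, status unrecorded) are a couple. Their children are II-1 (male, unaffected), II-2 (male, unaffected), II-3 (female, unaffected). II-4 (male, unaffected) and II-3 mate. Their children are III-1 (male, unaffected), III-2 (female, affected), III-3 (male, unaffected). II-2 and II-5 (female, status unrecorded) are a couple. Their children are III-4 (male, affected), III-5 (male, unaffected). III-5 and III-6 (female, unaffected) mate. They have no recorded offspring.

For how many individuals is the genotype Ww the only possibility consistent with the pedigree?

3

Obligate heterozygotes: II-2 is unaffected so carries W and passed w to III-4 (ww), so II-2 is Ww; II-3 is unaffected so carries W and passed w to III-2 (ww), so II-3 is Ww; II-4 is unaffected so carries W and passed w to III-2 (ww), so II-4 is Ww.
Every other individual is either homozygous by phenotype or has at least one consistent homozygous assignment, so the count is 3.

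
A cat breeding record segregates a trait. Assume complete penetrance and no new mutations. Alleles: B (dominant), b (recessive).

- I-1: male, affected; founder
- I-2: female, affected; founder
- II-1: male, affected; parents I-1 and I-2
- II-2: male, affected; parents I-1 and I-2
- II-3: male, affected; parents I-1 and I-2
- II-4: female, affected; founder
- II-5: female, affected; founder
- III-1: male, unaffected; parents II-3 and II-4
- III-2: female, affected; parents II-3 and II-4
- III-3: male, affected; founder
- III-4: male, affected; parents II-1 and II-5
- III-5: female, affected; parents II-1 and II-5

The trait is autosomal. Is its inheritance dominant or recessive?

II-3 and II-4 are both affected yet have an unaffected child III-1. Under a recessive model two affected parents are homozygous and every child would be affected, so the trait cannot be recessive.

dominant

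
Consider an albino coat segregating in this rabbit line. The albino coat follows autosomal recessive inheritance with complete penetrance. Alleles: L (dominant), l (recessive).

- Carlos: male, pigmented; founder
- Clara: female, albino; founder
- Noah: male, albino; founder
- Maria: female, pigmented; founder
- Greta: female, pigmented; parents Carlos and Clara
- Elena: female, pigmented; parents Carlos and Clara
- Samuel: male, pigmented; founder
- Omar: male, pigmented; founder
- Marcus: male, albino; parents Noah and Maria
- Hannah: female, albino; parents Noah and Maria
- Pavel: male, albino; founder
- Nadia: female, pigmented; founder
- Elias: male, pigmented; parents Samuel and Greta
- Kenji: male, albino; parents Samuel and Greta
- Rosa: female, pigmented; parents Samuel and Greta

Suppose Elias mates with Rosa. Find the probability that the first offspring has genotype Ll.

Samuel is pigmented so carries L and passed l to Kenji (ll), so Samuel is Ll.
Greta is pigmented so carries L and received l from Clara (ll), so Greta is Ll.
Elias is a pigmented offspring of Samuel (Ll) × Greta (Ll), whose cross gives 1/4 LL : 1/2 Ll : 1/4 ll; conditioning on being pigmented, Elias is LL with probability 1/3, Ll with probability 2/3.
Rosa is a pigmented offspring of Samuel (Ll) × Greta (Ll), whose cross gives 1/4 LL : 1/2 Ll : 1/4 ll; conditioning on being pigmented, Rosa is LL with probability 1/3, Ll with probability 2/3.
Summing over parental genotype combinations, P(offspring has genotype Ll) = 2/9·1/2 + 2/9·1/2 + 4/9·1/2 = 4/9.

4/9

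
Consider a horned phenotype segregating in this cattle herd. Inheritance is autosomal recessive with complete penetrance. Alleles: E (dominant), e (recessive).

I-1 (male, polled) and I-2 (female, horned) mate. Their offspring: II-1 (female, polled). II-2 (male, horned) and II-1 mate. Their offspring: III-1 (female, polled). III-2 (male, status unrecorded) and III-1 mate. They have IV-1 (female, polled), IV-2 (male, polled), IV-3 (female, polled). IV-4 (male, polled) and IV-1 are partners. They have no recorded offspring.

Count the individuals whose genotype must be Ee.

2

Obligate heterozygotes: II-1 is polled so carries E and received e from I-2 (ee), so II-1 is Ee; III-1 is polled so carries E and received e from II-2 (ee), so III-1 is Ee.
Every other individual is either homozygous by phenotype or has at least one consistent homozygous assignment, so the count is 2.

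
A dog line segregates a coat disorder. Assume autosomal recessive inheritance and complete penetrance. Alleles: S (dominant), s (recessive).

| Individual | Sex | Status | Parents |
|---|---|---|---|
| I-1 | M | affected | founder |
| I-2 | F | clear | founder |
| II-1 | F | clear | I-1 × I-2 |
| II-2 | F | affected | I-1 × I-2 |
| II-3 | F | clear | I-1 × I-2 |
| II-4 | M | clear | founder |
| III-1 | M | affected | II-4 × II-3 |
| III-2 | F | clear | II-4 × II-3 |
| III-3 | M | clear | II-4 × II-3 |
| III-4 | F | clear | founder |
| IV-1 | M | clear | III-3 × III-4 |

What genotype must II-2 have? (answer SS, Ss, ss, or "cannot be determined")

ss

II-2 is affected, so II-2 is ss.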